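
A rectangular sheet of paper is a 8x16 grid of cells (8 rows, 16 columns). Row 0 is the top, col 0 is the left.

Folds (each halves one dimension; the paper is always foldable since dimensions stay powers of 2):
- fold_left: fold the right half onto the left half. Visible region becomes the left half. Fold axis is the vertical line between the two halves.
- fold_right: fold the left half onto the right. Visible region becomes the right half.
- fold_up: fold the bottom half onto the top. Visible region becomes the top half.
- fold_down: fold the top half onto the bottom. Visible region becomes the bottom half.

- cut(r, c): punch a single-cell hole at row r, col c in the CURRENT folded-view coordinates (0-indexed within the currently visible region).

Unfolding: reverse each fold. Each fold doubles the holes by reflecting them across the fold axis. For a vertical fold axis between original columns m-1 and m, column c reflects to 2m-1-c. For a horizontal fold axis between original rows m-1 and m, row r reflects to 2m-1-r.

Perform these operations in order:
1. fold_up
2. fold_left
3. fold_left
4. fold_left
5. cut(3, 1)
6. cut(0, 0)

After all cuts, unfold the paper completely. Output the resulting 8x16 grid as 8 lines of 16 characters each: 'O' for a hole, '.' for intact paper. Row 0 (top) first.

Op 1 fold_up: fold axis h@4; visible region now rows[0,4) x cols[0,16) = 4x16
Op 2 fold_left: fold axis v@8; visible region now rows[0,4) x cols[0,8) = 4x8
Op 3 fold_left: fold axis v@4; visible region now rows[0,4) x cols[0,4) = 4x4
Op 4 fold_left: fold axis v@2; visible region now rows[0,4) x cols[0,2) = 4x2
Op 5 cut(3, 1): punch at orig (3,1); cuts so far [(3, 1)]; region rows[0,4) x cols[0,2) = 4x2
Op 6 cut(0, 0): punch at orig (0,0); cuts so far [(0, 0), (3, 1)]; region rows[0,4) x cols[0,2) = 4x2
Unfold 1 (reflect across v@2): 4 holes -> [(0, 0), (0, 3), (3, 1), (3, 2)]
Unfold 2 (reflect across v@4): 8 holes -> [(0, 0), (0, 3), (0, 4), (0, 7), (3, 1), (3, 2), (3, 5), (3, 6)]
Unfold 3 (reflect across v@8): 16 holes -> [(0, 0), (0, 3), (0, 4), (0, 7), (0, 8), (0, 11), (0, 12), (0, 15), (3, 1), (3, 2), (3, 5), (3, 6), (3, 9), (3, 10), (3, 13), (3, 14)]
Unfold 4 (reflect across h@4): 32 holes -> [(0, 0), (0, 3), (0, 4), (0, 7), (0, 8), (0, 11), (0, 12), (0, 15), (3, 1), (3, 2), (3, 5), (3, 6), (3, 9), (3, 10), (3, 13), (3, 14), (4, 1), (4, 2), (4, 5), (4, 6), (4, 9), (4, 10), (4, 13), (4, 14), (7, 0), (7, 3), (7, 4), (7, 7), (7, 8), (7, 11), (7, 12), (7, 15)]

Answer: O..OO..OO..OO..O
................
................
.OO..OO..OO..OO.
.OO..OO..OO..OO.
................
................
O..OO..OO..OO..O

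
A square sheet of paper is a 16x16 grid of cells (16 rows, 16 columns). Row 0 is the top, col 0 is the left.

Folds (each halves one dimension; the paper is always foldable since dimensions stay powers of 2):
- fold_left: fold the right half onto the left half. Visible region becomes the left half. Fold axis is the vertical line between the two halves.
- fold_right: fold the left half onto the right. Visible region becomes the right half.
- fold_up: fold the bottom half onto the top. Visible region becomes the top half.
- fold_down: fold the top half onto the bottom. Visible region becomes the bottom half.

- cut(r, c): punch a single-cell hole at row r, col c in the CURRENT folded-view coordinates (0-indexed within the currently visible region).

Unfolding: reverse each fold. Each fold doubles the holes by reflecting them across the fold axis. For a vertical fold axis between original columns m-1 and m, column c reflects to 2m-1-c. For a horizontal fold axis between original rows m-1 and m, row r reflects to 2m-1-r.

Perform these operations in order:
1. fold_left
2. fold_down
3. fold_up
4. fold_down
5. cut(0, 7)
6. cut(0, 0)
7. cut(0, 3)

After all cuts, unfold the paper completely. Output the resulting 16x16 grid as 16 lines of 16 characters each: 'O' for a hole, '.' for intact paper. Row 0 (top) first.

Answer: ................
O..O...OO...O..O
O..O...OO...O..O
................
................
O..O...OO...O..O
O..O...OO...O..O
................
................
O..O...OO...O..O
O..O...OO...O..O
................
................
O..O...OO...O..O
O..O...OO...O..O
................

Derivation:
Op 1 fold_left: fold axis v@8; visible region now rows[0,16) x cols[0,8) = 16x8
Op 2 fold_down: fold axis h@8; visible region now rows[8,16) x cols[0,8) = 8x8
Op 3 fold_up: fold axis h@12; visible region now rows[8,12) x cols[0,8) = 4x8
Op 4 fold_down: fold axis h@10; visible region now rows[10,12) x cols[0,8) = 2x8
Op 5 cut(0, 7): punch at orig (10,7); cuts so far [(10, 7)]; region rows[10,12) x cols[0,8) = 2x8
Op 6 cut(0, 0): punch at orig (10,0); cuts so far [(10, 0), (10, 7)]; region rows[10,12) x cols[0,8) = 2x8
Op 7 cut(0, 3): punch at orig (10,3); cuts so far [(10, 0), (10, 3), (10, 7)]; region rows[10,12) x cols[0,8) = 2x8
Unfold 1 (reflect across h@10): 6 holes -> [(9, 0), (9, 3), (9, 7), (10, 0), (10, 3), (10, 7)]
Unfold 2 (reflect across h@12): 12 holes -> [(9, 0), (9, 3), (9, 7), (10, 0), (10, 3), (10, 7), (13, 0), (13, 3), (13, 7), (14, 0), (14, 3), (14, 7)]
Unfold 3 (reflect across h@8): 24 holes -> [(1, 0), (1, 3), (1, 7), (2, 0), (2, 3), (2, 7), (5, 0), (5, 3), (5, 7), (6, 0), (6, 3), (6, 7), (9, 0), (9, 3), (9, 7), (10, 0), (10, 3), (10, 7), (13, 0), (13, 3), (13, 7), (14, 0), (14, 3), (14, 7)]
Unfold 4 (reflect across v@8): 48 holes -> [(1, 0), (1, 3), (1, 7), (1, 8), (1, 12), (1, 15), (2, 0), (2, 3), (2, 7), (2, 8), (2, 12), (2, 15), (5, 0), (5, 3), (5, 7), (5, 8), (5, 12), (5, 15), (6, 0), (6, 3), (6, 7), (6, 8), (6, 12), (6, 15), (9, 0), (9, 3), (9, 7), (9, 8), (9, 12), (9, 15), (10, 0), (10, 3), (10, 7), (10, 8), (10, 12), (10, 15), (13, 0), (13, 3), (13, 7), (13, 8), (13, 12), (13, 15), (14, 0), (14, 3), (14, 7), (14, 8), (14, 12), (14, 15)]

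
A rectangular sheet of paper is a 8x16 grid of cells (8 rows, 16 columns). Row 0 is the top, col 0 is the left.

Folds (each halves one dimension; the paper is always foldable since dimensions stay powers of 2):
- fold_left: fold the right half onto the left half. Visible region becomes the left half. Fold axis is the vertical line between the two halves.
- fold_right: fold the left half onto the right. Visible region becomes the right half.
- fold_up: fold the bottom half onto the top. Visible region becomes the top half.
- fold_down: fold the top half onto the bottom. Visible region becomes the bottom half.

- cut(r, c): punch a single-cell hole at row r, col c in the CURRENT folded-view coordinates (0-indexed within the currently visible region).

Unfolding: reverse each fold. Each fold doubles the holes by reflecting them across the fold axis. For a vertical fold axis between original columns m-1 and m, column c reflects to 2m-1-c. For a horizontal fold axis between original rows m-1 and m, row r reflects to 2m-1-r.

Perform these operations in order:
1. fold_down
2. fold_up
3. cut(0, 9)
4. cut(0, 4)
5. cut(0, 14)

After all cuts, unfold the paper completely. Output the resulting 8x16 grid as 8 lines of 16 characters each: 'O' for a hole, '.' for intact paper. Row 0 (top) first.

Answer: ....O....O....O.
................
................
....O....O....O.
....O....O....O.
................
................
....O....O....O.

Derivation:
Op 1 fold_down: fold axis h@4; visible region now rows[4,8) x cols[0,16) = 4x16
Op 2 fold_up: fold axis h@6; visible region now rows[4,6) x cols[0,16) = 2x16
Op 3 cut(0, 9): punch at orig (4,9); cuts so far [(4, 9)]; region rows[4,6) x cols[0,16) = 2x16
Op 4 cut(0, 4): punch at orig (4,4); cuts so far [(4, 4), (4, 9)]; region rows[4,6) x cols[0,16) = 2x16
Op 5 cut(0, 14): punch at orig (4,14); cuts so far [(4, 4), (4, 9), (4, 14)]; region rows[4,6) x cols[0,16) = 2x16
Unfold 1 (reflect across h@6): 6 holes -> [(4, 4), (4, 9), (4, 14), (7, 4), (7, 9), (7, 14)]
Unfold 2 (reflect across h@4): 12 holes -> [(0, 4), (0, 9), (0, 14), (3, 4), (3, 9), (3, 14), (4, 4), (4, 9), (4, 14), (7, 4), (7, 9), (7, 14)]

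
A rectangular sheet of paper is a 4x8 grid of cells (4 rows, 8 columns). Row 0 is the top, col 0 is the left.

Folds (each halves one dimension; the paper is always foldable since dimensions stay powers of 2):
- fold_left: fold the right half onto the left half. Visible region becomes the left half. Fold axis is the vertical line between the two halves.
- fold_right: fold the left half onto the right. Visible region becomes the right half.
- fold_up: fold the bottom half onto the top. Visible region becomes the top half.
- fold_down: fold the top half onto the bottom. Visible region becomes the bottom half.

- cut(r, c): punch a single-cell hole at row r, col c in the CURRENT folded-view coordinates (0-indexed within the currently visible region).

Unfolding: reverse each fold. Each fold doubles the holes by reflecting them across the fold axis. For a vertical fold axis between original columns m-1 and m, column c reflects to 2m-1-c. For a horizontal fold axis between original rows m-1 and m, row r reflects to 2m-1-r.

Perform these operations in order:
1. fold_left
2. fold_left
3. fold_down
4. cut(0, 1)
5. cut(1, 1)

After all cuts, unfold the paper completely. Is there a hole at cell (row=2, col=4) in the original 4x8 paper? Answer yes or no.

Answer: no

Derivation:
Op 1 fold_left: fold axis v@4; visible region now rows[0,4) x cols[0,4) = 4x4
Op 2 fold_left: fold axis v@2; visible region now rows[0,4) x cols[0,2) = 4x2
Op 3 fold_down: fold axis h@2; visible region now rows[2,4) x cols[0,2) = 2x2
Op 4 cut(0, 1): punch at orig (2,1); cuts so far [(2, 1)]; region rows[2,4) x cols[0,2) = 2x2
Op 5 cut(1, 1): punch at orig (3,1); cuts so far [(2, 1), (3, 1)]; region rows[2,4) x cols[0,2) = 2x2
Unfold 1 (reflect across h@2): 4 holes -> [(0, 1), (1, 1), (2, 1), (3, 1)]
Unfold 2 (reflect across v@2): 8 holes -> [(0, 1), (0, 2), (1, 1), (1, 2), (2, 1), (2, 2), (3, 1), (3, 2)]
Unfold 3 (reflect across v@4): 16 holes -> [(0, 1), (0, 2), (0, 5), (0, 6), (1, 1), (1, 2), (1, 5), (1, 6), (2, 1), (2, 2), (2, 5), (2, 6), (3, 1), (3, 2), (3, 5), (3, 6)]
Holes: [(0, 1), (0, 2), (0, 5), (0, 6), (1, 1), (1, 2), (1, 5), (1, 6), (2, 1), (2, 2), (2, 5), (2, 6), (3, 1), (3, 2), (3, 5), (3, 6)]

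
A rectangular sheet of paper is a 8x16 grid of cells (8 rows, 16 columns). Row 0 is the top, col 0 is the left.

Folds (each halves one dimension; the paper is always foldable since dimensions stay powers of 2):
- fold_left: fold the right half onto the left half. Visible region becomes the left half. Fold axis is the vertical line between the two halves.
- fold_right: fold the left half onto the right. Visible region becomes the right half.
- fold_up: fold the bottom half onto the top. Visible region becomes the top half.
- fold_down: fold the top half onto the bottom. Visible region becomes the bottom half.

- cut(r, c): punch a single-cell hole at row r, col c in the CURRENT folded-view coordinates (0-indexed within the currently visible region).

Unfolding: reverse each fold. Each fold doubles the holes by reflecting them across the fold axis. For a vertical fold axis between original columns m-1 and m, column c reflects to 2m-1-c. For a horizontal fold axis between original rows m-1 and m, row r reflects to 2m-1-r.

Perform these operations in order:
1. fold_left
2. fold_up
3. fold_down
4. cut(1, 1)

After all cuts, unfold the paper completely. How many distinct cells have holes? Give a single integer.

Answer: 8

Derivation:
Op 1 fold_left: fold axis v@8; visible region now rows[0,8) x cols[0,8) = 8x8
Op 2 fold_up: fold axis h@4; visible region now rows[0,4) x cols[0,8) = 4x8
Op 3 fold_down: fold axis h@2; visible region now rows[2,4) x cols[0,8) = 2x8
Op 4 cut(1, 1): punch at orig (3,1); cuts so far [(3, 1)]; region rows[2,4) x cols[0,8) = 2x8
Unfold 1 (reflect across h@2): 2 holes -> [(0, 1), (3, 1)]
Unfold 2 (reflect across h@4): 4 holes -> [(0, 1), (3, 1), (4, 1), (7, 1)]
Unfold 3 (reflect across v@8): 8 holes -> [(0, 1), (0, 14), (3, 1), (3, 14), (4, 1), (4, 14), (7, 1), (7, 14)]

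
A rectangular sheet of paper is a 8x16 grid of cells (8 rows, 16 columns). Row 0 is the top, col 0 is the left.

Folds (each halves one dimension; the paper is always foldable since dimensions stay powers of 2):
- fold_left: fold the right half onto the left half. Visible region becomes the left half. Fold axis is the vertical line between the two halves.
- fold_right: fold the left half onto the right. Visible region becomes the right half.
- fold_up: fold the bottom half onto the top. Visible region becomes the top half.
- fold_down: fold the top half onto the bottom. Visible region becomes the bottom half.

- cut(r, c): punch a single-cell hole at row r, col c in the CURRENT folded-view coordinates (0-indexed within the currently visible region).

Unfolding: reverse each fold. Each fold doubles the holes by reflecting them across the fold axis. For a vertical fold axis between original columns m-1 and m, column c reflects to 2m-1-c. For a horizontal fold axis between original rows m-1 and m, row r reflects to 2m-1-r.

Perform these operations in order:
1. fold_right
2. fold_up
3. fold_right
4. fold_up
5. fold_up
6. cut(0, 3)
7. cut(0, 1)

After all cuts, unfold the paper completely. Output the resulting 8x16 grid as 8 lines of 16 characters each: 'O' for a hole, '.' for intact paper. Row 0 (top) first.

Op 1 fold_right: fold axis v@8; visible region now rows[0,8) x cols[8,16) = 8x8
Op 2 fold_up: fold axis h@4; visible region now rows[0,4) x cols[8,16) = 4x8
Op 3 fold_right: fold axis v@12; visible region now rows[0,4) x cols[12,16) = 4x4
Op 4 fold_up: fold axis h@2; visible region now rows[0,2) x cols[12,16) = 2x4
Op 5 fold_up: fold axis h@1; visible region now rows[0,1) x cols[12,16) = 1x4
Op 6 cut(0, 3): punch at orig (0,15); cuts so far [(0, 15)]; region rows[0,1) x cols[12,16) = 1x4
Op 7 cut(0, 1): punch at orig (0,13); cuts so far [(0, 13), (0, 15)]; region rows[0,1) x cols[12,16) = 1x4
Unfold 1 (reflect across h@1): 4 holes -> [(0, 13), (0, 15), (1, 13), (1, 15)]
Unfold 2 (reflect across h@2): 8 holes -> [(0, 13), (0, 15), (1, 13), (1, 15), (2, 13), (2, 15), (3, 13), (3, 15)]
Unfold 3 (reflect across v@12): 16 holes -> [(0, 8), (0, 10), (0, 13), (0, 15), (1, 8), (1, 10), (1, 13), (1, 15), (2, 8), (2, 10), (2, 13), (2, 15), (3, 8), (3, 10), (3, 13), (3, 15)]
Unfold 4 (reflect across h@4): 32 holes -> [(0, 8), (0, 10), (0, 13), (0, 15), (1, 8), (1, 10), (1, 13), (1, 15), (2, 8), (2, 10), (2, 13), (2, 15), (3, 8), (3, 10), (3, 13), (3, 15), (4, 8), (4, 10), (4, 13), (4, 15), (5, 8), (5, 10), (5, 13), (5, 15), (6, 8), (6, 10), (6, 13), (6, 15), (7, 8), (7, 10), (7, 13), (7, 15)]
Unfold 5 (reflect across v@8): 64 holes -> [(0, 0), (0, 2), (0, 5), (0, 7), (0, 8), (0, 10), (0, 13), (0, 15), (1, 0), (1, 2), (1, 5), (1, 7), (1, 8), (1, 10), (1, 13), (1, 15), (2, 0), (2, 2), (2, 5), (2, 7), (2, 8), (2, 10), (2, 13), (2, 15), (3, 0), (3, 2), (3, 5), (3, 7), (3, 8), (3, 10), (3, 13), (3, 15), (4, 0), (4, 2), (4, 5), (4, 7), (4, 8), (4, 10), (4, 13), (4, 15), (5, 0), (5, 2), (5, 5), (5, 7), (5, 8), (5, 10), (5, 13), (5, 15), (6, 0), (6, 2), (6, 5), (6, 7), (6, 8), (6, 10), (6, 13), (6, 15), (7, 0), (7, 2), (7, 5), (7, 7), (7, 8), (7, 10), (7, 13), (7, 15)]

Answer: O.O..O.OO.O..O.O
O.O..O.OO.O..O.O
O.O..O.OO.O..O.O
O.O..O.OO.O..O.O
O.O..O.OO.O..O.O
O.O..O.OO.O..O.O
O.O..O.OO.O..O.O
O.O..O.OO.O..O.O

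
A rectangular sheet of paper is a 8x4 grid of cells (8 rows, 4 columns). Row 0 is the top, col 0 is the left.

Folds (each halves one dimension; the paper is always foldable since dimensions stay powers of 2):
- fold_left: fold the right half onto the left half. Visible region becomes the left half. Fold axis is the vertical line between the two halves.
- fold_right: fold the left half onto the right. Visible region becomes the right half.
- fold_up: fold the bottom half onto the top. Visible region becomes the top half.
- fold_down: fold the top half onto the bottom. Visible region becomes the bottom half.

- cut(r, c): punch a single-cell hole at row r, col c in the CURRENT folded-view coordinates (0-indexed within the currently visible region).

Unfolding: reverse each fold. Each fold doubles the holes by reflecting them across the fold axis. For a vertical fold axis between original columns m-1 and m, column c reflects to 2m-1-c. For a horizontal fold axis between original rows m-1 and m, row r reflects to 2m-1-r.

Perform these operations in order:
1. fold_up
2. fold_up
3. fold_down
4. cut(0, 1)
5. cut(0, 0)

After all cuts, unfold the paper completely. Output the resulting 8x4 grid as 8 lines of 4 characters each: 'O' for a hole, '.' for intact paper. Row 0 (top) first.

Op 1 fold_up: fold axis h@4; visible region now rows[0,4) x cols[0,4) = 4x4
Op 2 fold_up: fold axis h@2; visible region now rows[0,2) x cols[0,4) = 2x4
Op 3 fold_down: fold axis h@1; visible region now rows[1,2) x cols[0,4) = 1x4
Op 4 cut(0, 1): punch at orig (1,1); cuts so far [(1, 1)]; region rows[1,2) x cols[0,4) = 1x4
Op 5 cut(0, 0): punch at orig (1,0); cuts so far [(1, 0), (1, 1)]; region rows[1,2) x cols[0,4) = 1x4
Unfold 1 (reflect across h@1): 4 holes -> [(0, 0), (0, 1), (1, 0), (1, 1)]
Unfold 2 (reflect across h@2): 8 holes -> [(0, 0), (0, 1), (1, 0), (1, 1), (2, 0), (2, 1), (3, 0), (3, 1)]
Unfold 3 (reflect across h@4): 16 holes -> [(0, 0), (0, 1), (1, 0), (1, 1), (2, 0), (2, 1), (3, 0), (3, 1), (4, 0), (4, 1), (5, 0), (5, 1), (6, 0), (6, 1), (7, 0), (7, 1)]

Answer: OO..
OO..
OO..
OO..
OO..
OO..
OO..
OO..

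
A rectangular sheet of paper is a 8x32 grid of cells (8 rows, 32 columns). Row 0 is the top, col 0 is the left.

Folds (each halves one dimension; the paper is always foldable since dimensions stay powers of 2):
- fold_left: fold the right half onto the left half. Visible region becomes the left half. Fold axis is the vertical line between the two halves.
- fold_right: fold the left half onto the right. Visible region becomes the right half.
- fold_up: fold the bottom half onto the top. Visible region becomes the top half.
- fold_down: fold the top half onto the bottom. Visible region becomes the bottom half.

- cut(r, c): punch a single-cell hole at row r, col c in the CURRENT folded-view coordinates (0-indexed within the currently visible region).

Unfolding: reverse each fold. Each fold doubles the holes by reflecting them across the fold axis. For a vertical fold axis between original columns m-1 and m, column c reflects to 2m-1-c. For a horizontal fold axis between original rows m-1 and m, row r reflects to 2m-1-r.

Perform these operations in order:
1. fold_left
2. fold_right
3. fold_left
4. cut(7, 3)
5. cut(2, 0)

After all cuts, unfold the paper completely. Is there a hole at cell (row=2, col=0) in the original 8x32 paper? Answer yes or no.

Op 1 fold_left: fold axis v@16; visible region now rows[0,8) x cols[0,16) = 8x16
Op 2 fold_right: fold axis v@8; visible region now rows[0,8) x cols[8,16) = 8x8
Op 3 fold_left: fold axis v@12; visible region now rows[0,8) x cols[8,12) = 8x4
Op 4 cut(7, 3): punch at orig (7,11); cuts so far [(7, 11)]; region rows[0,8) x cols[8,12) = 8x4
Op 5 cut(2, 0): punch at orig (2,8); cuts so far [(2, 8), (7, 11)]; region rows[0,8) x cols[8,12) = 8x4
Unfold 1 (reflect across v@12): 4 holes -> [(2, 8), (2, 15), (7, 11), (7, 12)]
Unfold 2 (reflect across v@8): 8 holes -> [(2, 0), (2, 7), (2, 8), (2, 15), (7, 3), (7, 4), (7, 11), (7, 12)]
Unfold 3 (reflect across v@16): 16 holes -> [(2, 0), (2, 7), (2, 8), (2, 15), (2, 16), (2, 23), (2, 24), (2, 31), (7, 3), (7, 4), (7, 11), (7, 12), (7, 19), (7, 20), (7, 27), (7, 28)]
Holes: [(2, 0), (2, 7), (2, 8), (2, 15), (2, 16), (2, 23), (2, 24), (2, 31), (7, 3), (7, 4), (7, 11), (7, 12), (7, 19), (7, 20), (7, 27), (7, 28)]

Answer: yes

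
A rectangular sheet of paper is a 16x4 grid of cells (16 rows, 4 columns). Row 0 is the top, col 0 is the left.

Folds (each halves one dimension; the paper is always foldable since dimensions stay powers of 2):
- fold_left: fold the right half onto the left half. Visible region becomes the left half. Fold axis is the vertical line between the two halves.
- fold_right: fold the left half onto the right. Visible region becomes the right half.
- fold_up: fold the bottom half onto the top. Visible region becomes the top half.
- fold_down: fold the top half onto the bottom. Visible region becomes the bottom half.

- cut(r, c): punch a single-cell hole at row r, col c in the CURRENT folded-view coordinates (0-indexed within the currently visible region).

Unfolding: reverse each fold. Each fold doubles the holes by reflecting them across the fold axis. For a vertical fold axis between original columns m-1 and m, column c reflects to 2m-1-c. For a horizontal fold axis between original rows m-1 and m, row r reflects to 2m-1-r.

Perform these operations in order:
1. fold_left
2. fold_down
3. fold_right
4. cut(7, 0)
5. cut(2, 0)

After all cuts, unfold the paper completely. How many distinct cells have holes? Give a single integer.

Op 1 fold_left: fold axis v@2; visible region now rows[0,16) x cols[0,2) = 16x2
Op 2 fold_down: fold axis h@8; visible region now rows[8,16) x cols[0,2) = 8x2
Op 3 fold_right: fold axis v@1; visible region now rows[8,16) x cols[1,2) = 8x1
Op 4 cut(7, 0): punch at orig (15,1); cuts so far [(15, 1)]; region rows[8,16) x cols[1,2) = 8x1
Op 5 cut(2, 0): punch at orig (10,1); cuts so far [(10, 1), (15, 1)]; region rows[8,16) x cols[1,2) = 8x1
Unfold 1 (reflect across v@1): 4 holes -> [(10, 0), (10, 1), (15, 0), (15, 1)]
Unfold 2 (reflect across h@8): 8 holes -> [(0, 0), (0, 1), (5, 0), (5, 1), (10, 0), (10, 1), (15, 0), (15, 1)]
Unfold 3 (reflect across v@2): 16 holes -> [(0, 0), (0, 1), (0, 2), (0, 3), (5, 0), (5, 1), (5, 2), (5, 3), (10, 0), (10, 1), (10, 2), (10, 3), (15, 0), (15, 1), (15, 2), (15, 3)]

Answer: 16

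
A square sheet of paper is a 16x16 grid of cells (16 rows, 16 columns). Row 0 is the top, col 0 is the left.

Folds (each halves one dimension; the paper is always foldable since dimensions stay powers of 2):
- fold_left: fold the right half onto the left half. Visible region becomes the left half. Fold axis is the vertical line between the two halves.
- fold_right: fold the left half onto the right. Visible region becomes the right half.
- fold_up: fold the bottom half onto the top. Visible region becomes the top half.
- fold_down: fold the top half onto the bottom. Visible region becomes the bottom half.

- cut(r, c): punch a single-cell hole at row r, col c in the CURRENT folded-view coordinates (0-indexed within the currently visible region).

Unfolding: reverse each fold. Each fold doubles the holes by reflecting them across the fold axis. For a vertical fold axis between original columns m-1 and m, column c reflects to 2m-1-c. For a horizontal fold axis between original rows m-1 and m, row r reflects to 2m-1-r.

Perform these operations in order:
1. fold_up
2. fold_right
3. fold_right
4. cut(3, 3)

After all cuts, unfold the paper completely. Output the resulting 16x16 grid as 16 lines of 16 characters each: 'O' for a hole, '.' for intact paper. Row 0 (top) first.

Answer: ................
................
................
O......OO......O
................
................
................
................
................
................
................
................
O......OO......O
................
................
................

Derivation:
Op 1 fold_up: fold axis h@8; visible region now rows[0,8) x cols[0,16) = 8x16
Op 2 fold_right: fold axis v@8; visible region now rows[0,8) x cols[8,16) = 8x8
Op 3 fold_right: fold axis v@12; visible region now rows[0,8) x cols[12,16) = 8x4
Op 4 cut(3, 3): punch at orig (3,15); cuts so far [(3, 15)]; region rows[0,8) x cols[12,16) = 8x4
Unfold 1 (reflect across v@12): 2 holes -> [(3, 8), (3, 15)]
Unfold 2 (reflect across v@8): 4 holes -> [(3, 0), (3, 7), (3, 8), (3, 15)]
Unfold 3 (reflect across h@8): 8 holes -> [(3, 0), (3, 7), (3, 8), (3, 15), (12, 0), (12, 7), (12, 8), (12, 15)]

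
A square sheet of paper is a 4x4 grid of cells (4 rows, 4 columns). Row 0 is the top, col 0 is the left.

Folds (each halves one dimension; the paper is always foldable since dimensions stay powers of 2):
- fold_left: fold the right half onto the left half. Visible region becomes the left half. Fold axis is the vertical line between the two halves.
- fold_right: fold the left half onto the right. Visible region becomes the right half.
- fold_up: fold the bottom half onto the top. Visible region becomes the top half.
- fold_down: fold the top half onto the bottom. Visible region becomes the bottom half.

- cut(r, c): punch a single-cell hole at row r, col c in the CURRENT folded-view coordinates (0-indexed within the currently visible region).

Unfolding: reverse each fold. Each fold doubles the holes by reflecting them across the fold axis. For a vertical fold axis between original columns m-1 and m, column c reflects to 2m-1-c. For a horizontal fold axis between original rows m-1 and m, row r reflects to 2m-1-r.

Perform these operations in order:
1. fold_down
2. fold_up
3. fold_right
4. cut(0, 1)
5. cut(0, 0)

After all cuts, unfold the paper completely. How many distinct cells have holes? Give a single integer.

Op 1 fold_down: fold axis h@2; visible region now rows[2,4) x cols[0,4) = 2x4
Op 2 fold_up: fold axis h@3; visible region now rows[2,3) x cols[0,4) = 1x4
Op 3 fold_right: fold axis v@2; visible region now rows[2,3) x cols[2,4) = 1x2
Op 4 cut(0, 1): punch at orig (2,3); cuts so far [(2, 3)]; region rows[2,3) x cols[2,4) = 1x2
Op 5 cut(0, 0): punch at orig (2,2); cuts so far [(2, 2), (2, 3)]; region rows[2,3) x cols[2,4) = 1x2
Unfold 1 (reflect across v@2): 4 holes -> [(2, 0), (2, 1), (2, 2), (2, 3)]
Unfold 2 (reflect across h@3): 8 holes -> [(2, 0), (2, 1), (2, 2), (2, 3), (3, 0), (3, 1), (3, 2), (3, 3)]
Unfold 3 (reflect across h@2): 16 holes -> [(0, 0), (0, 1), (0, 2), (0, 3), (1, 0), (1, 1), (1, 2), (1, 3), (2, 0), (2, 1), (2, 2), (2, 3), (3, 0), (3, 1), (3, 2), (3, 3)]

Answer: 16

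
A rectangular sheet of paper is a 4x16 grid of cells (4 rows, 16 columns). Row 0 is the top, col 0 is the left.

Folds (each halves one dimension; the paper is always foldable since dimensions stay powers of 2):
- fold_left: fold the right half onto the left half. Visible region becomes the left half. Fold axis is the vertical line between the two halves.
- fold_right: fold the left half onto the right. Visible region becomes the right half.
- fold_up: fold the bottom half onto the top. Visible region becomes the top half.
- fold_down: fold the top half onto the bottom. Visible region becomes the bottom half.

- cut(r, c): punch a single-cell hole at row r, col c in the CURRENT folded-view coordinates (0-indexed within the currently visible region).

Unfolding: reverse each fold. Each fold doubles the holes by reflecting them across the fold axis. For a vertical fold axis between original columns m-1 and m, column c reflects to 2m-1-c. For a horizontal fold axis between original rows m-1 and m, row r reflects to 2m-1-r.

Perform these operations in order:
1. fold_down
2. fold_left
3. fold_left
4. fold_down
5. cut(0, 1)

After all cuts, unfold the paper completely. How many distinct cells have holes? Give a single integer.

Op 1 fold_down: fold axis h@2; visible region now rows[2,4) x cols[0,16) = 2x16
Op 2 fold_left: fold axis v@8; visible region now rows[2,4) x cols[0,8) = 2x8
Op 3 fold_left: fold axis v@4; visible region now rows[2,4) x cols[0,4) = 2x4
Op 4 fold_down: fold axis h@3; visible region now rows[3,4) x cols[0,4) = 1x4
Op 5 cut(0, 1): punch at orig (3,1); cuts so far [(3, 1)]; region rows[3,4) x cols[0,4) = 1x4
Unfold 1 (reflect across h@3): 2 holes -> [(2, 1), (3, 1)]
Unfold 2 (reflect across v@4): 4 holes -> [(2, 1), (2, 6), (3, 1), (3, 6)]
Unfold 3 (reflect across v@8): 8 holes -> [(2, 1), (2, 6), (2, 9), (2, 14), (3, 1), (3, 6), (3, 9), (3, 14)]
Unfold 4 (reflect across h@2): 16 holes -> [(0, 1), (0, 6), (0, 9), (0, 14), (1, 1), (1, 6), (1, 9), (1, 14), (2, 1), (2, 6), (2, 9), (2, 14), (3, 1), (3, 6), (3, 9), (3, 14)]

Answer: 16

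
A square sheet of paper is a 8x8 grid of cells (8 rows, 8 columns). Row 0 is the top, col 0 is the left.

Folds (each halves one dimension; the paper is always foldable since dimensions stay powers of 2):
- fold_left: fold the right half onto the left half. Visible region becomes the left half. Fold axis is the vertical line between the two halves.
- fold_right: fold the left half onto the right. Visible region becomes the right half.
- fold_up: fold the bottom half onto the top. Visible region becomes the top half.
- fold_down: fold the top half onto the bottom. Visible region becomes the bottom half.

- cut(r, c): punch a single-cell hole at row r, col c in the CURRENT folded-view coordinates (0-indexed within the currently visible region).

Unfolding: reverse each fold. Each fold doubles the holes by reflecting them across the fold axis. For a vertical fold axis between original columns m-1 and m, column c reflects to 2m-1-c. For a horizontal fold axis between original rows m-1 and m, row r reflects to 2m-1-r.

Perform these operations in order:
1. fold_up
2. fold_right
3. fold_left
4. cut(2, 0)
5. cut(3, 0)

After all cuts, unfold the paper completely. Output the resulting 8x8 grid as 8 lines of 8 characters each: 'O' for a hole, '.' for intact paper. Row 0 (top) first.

Op 1 fold_up: fold axis h@4; visible region now rows[0,4) x cols[0,8) = 4x8
Op 2 fold_right: fold axis v@4; visible region now rows[0,4) x cols[4,8) = 4x4
Op 3 fold_left: fold axis v@6; visible region now rows[0,4) x cols[4,6) = 4x2
Op 4 cut(2, 0): punch at orig (2,4); cuts so far [(2, 4)]; region rows[0,4) x cols[4,6) = 4x2
Op 5 cut(3, 0): punch at orig (3,4); cuts so far [(2, 4), (3, 4)]; region rows[0,4) x cols[4,6) = 4x2
Unfold 1 (reflect across v@6): 4 holes -> [(2, 4), (2, 7), (3, 4), (3, 7)]
Unfold 2 (reflect across v@4): 8 holes -> [(2, 0), (2, 3), (2, 4), (2, 7), (3, 0), (3, 3), (3, 4), (3, 7)]
Unfold 3 (reflect across h@4): 16 holes -> [(2, 0), (2, 3), (2, 4), (2, 7), (3, 0), (3, 3), (3, 4), (3, 7), (4, 0), (4, 3), (4, 4), (4, 7), (5, 0), (5, 3), (5, 4), (5, 7)]

Answer: ........
........
O..OO..O
O..OO..O
O..OO..O
O..OO..O
........
........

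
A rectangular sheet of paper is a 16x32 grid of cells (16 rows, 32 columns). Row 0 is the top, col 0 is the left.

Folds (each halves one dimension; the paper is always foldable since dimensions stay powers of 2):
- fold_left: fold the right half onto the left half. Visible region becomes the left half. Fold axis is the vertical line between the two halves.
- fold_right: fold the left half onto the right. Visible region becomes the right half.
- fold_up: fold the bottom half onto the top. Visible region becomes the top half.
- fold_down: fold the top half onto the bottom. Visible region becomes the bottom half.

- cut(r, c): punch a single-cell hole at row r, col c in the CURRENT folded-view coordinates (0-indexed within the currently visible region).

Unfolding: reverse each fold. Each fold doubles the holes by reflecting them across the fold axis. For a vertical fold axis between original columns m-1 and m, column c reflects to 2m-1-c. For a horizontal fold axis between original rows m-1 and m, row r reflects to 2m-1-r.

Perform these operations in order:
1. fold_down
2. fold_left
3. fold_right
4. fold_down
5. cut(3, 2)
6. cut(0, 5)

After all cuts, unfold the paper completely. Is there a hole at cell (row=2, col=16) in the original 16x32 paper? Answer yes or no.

Op 1 fold_down: fold axis h@8; visible region now rows[8,16) x cols[0,32) = 8x32
Op 2 fold_left: fold axis v@16; visible region now rows[8,16) x cols[0,16) = 8x16
Op 3 fold_right: fold axis v@8; visible region now rows[8,16) x cols[8,16) = 8x8
Op 4 fold_down: fold axis h@12; visible region now rows[12,16) x cols[8,16) = 4x8
Op 5 cut(3, 2): punch at orig (15,10); cuts so far [(15, 10)]; region rows[12,16) x cols[8,16) = 4x8
Op 6 cut(0, 5): punch at orig (12,13); cuts so far [(12, 13), (15, 10)]; region rows[12,16) x cols[8,16) = 4x8
Unfold 1 (reflect across h@12): 4 holes -> [(8, 10), (11, 13), (12, 13), (15, 10)]
Unfold 2 (reflect across v@8): 8 holes -> [(8, 5), (8, 10), (11, 2), (11, 13), (12, 2), (12, 13), (15, 5), (15, 10)]
Unfold 3 (reflect across v@16): 16 holes -> [(8, 5), (8, 10), (8, 21), (8, 26), (11, 2), (11, 13), (11, 18), (11, 29), (12, 2), (12, 13), (12, 18), (12, 29), (15, 5), (15, 10), (15, 21), (15, 26)]
Unfold 4 (reflect across h@8): 32 holes -> [(0, 5), (0, 10), (0, 21), (0, 26), (3, 2), (3, 13), (3, 18), (3, 29), (4, 2), (4, 13), (4, 18), (4, 29), (7, 5), (7, 10), (7, 21), (7, 26), (8, 5), (8, 10), (8, 21), (8, 26), (11, 2), (11, 13), (11, 18), (11, 29), (12, 2), (12, 13), (12, 18), (12, 29), (15, 5), (15, 10), (15, 21), (15, 26)]
Holes: [(0, 5), (0, 10), (0, 21), (0, 26), (3, 2), (3, 13), (3, 18), (3, 29), (4, 2), (4, 13), (4, 18), (4, 29), (7, 5), (7, 10), (7, 21), (7, 26), (8, 5), (8, 10), (8, 21), (8, 26), (11, 2), (11, 13), (11, 18), (11, 29), (12, 2), (12, 13), (12, 18), (12, 29), (15, 5), (15, 10), (15, 21), (15, 26)]

Answer: no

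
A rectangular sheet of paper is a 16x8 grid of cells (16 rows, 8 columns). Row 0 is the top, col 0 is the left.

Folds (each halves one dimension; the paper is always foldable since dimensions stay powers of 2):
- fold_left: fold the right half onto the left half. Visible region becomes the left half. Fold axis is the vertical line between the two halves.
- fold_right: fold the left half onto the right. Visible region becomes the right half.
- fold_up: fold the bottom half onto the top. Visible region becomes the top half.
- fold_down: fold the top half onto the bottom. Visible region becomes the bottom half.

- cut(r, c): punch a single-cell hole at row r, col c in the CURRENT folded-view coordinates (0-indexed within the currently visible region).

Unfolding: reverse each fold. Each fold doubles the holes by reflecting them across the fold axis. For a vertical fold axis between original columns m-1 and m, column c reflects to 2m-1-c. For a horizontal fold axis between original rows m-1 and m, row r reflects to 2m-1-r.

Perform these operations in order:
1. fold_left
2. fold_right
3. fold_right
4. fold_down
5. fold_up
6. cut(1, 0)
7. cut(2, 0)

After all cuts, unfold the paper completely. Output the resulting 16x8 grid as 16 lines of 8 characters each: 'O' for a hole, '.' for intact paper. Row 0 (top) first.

Op 1 fold_left: fold axis v@4; visible region now rows[0,16) x cols[0,4) = 16x4
Op 2 fold_right: fold axis v@2; visible region now rows[0,16) x cols[2,4) = 16x2
Op 3 fold_right: fold axis v@3; visible region now rows[0,16) x cols[3,4) = 16x1
Op 4 fold_down: fold axis h@8; visible region now rows[8,16) x cols[3,4) = 8x1
Op 5 fold_up: fold axis h@12; visible region now rows[8,12) x cols[3,4) = 4x1
Op 6 cut(1, 0): punch at orig (9,3); cuts so far [(9, 3)]; region rows[8,12) x cols[3,4) = 4x1
Op 7 cut(2, 0): punch at orig (10,3); cuts so far [(9, 3), (10, 3)]; region rows[8,12) x cols[3,4) = 4x1
Unfold 1 (reflect across h@12): 4 holes -> [(9, 3), (10, 3), (13, 3), (14, 3)]
Unfold 2 (reflect across h@8): 8 holes -> [(1, 3), (2, 3), (5, 3), (6, 3), (9, 3), (10, 3), (13, 3), (14, 3)]
Unfold 3 (reflect across v@3): 16 holes -> [(1, 2), (1, 3), (2, 2), (2, 3), (5, 2), (5, 3), (6, 2), (6, 3), (9, 2), (9, 3), (10, 2), (10, 3), (13, 2), (13, 3), (14, 2), (14, 3)]
Unfold 4 (reflect across v@2): 32 holes -> [(1, 0), (1, 1), (1, 2), (1, 3), (2, 0), (2, 1), (2, 2), (2, 3), (5, 0), (5, 1), (5, 2), (5, 3), (6, 0), (6, 1), (6, 2), (6, 3), (9, 0), (9, 1), (9, 2), (9, 3), (10, 0), (10, 1), (10, 2), (10, 3), (13, 0), (13, 1), (13, 2), (13, 3), (14, 0), (14, 1), (14, 2), (14, 3)]
Unfold 5 (reflect across v@4): 64 holes -> [(1, 0), (1, 1), (1, 2), (1, 3), (1, 4), (1, 5), (1, 6), (1, 7), (2, 0), (2, 1), (2, 2), (2, 3), (2, 4), (2, 5), (2, 6), (2, 7), (5, 0), (5, 1), (5, 2), (5, 3), (5, 4), (5, 5), (5, 6), (5, 7), (6, 0), (6, 1), (6, 2), (6, 3), (6, 4), (6, 5), (6, 6), (6, 7), (9, 0), (9, 1), (9, 2), (9, 3), (9, 4), (9, 5), (9, 6), (9, 7), (10, 0), (10, 1), (10, 2), (10, 3), (10, 4), (10, 5), (10, 6), (10, 7), (13, 0), (13, 1), (13, 2), (13, 3), (13, 4), (13, 5), (13, 6), (13, 7), (14, 0), (14, 1), (14, 2), (14, 3), (14, 4), (14, 5), (14, 6), (14, 7)]

Answer: ........
OOOOOOOO
OOOOOOOO
........
........
OOOOOOOO
OOOOOOOO
........
........
OOOOOOOO
OOOOOOOO
........
........
OOOOOOOO
OOOOOOOO
........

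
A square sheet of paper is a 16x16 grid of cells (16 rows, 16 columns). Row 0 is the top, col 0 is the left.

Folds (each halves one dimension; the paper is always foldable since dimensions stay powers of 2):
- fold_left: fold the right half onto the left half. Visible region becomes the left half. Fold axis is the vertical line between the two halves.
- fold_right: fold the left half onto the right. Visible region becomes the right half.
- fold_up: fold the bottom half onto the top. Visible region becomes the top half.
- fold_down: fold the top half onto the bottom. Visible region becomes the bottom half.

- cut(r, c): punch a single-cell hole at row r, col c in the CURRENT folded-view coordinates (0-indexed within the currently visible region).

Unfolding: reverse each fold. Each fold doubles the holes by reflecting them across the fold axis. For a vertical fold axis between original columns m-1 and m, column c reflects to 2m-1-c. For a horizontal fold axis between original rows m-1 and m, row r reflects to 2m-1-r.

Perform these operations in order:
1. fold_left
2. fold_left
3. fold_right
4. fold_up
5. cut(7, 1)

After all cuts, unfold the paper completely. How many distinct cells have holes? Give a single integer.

Answer: 16

Derivation:
Op 1 fold_left: fold axis v@8; visible region now rows[0,16) x cols[0,8) = 16x8
Op 2 fold_left: fold axis v@4; visible region now rows[0,16) x cols[0,4) = 16x4
Op 3 fold_right: fold axis v@2; visible region now rows[0,16) x cols[2,4) = 16x2
Op 4 fold_up: fold axis h@8; visible region now rows[0,8) x cols[2,4) = 8x2
Op 5 cut(7, 1): punch at orig (7,3); cuts so far [(7, 3)]; region rows[0,8) x cols[2,4) = 8x2
Unfold 1 (reflect across h@8): 2 holes -> [(7, 3), (8, 3)]
Unfold 2 (reflect across v@2): 4 holes -> [(7, 0), (7, 3), (8, 0), (8, 3)]
Unfold 3 (reflect across v@4): 8 holes -> [(7, 0), (7, 3), (7, 4), (7, 7), (8, 0), (8, 3), (8, 4), (8, 7)]
Unfold 4 (reflect across v@8): 16 holes -> [(7, 0), (7, 3), (7, 4), (7, 7), (7, 8), (7, 11), (7, 12), (7, 15), (8, 0), (8, 3), (8, 4), (8, 7), (8, 8), (8, 11), (8, 12), (8, 15)]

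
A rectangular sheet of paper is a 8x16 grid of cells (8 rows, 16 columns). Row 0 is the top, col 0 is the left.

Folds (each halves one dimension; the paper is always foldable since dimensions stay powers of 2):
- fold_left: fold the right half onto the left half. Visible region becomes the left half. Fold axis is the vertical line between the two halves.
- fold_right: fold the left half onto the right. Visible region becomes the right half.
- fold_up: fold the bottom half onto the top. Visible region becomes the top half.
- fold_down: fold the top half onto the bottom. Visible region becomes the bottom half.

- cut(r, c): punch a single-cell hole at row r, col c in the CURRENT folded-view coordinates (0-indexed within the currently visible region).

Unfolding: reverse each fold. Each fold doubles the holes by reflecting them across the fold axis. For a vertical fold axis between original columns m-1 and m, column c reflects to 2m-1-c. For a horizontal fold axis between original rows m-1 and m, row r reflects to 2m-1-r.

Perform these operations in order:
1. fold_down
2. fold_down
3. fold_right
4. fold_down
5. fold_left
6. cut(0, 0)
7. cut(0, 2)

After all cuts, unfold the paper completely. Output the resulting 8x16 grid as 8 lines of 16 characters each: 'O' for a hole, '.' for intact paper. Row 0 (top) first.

Op 1 fold_down: fold axis h@4; visible region now rows[4,8) x cols[0,16) = 4x16
Op 2 fold_down: fold axis h@6; visible region now rows[6,8) x cols[0,16) = 2x16
Op 3 fold_right: fold axis v@8; visible region now rows[6,8) x cols[8,16) = 2x8
Op 4 fold_down: fold axis h@7; visible region now rows[7,8) x cols[8,16) = 1x8
Op 5 fold_left: fold axis v@12; visible region now rows[7,8) x cols[8,12) = 1x4
Op 6 cut(0, 0): punch at orig (7,8); cuts so far [(7, 8)]; region rows[7,8) x cols[8,12) = 1x4
Op 7 cut(0, 2): punch at orig (7,10); cuts so far [(7, 8), (7, 10)]; region rows[7,8) x cols[8,12) = 1x4
Unfold 1 (reflect across v@12): 4 holes -> [(7, 8), (7, 10), (7, 13), (7, 15)]
Unfold 2 (reflect across h@7): 8 holes -> [(6, 8), (6, 10), (6, 13), (6, 15), (7, 8), (7, 10), (7, 13), (7, 15)]
Unfold 3 (reflect across v@8): 16 holes -> [(6, 0), (6, 2), (6, 5), (6, 7), (6, 8), (6, 10), (6, 13), (6, 15), (7, 0), (7, 2), (7, 5), (7, 7), (7, 8), (7, 10), (7, 13), (7, 15)]
Unfold 4 (reflect across h@6): 32 holes -> [(4, 0), (4, 2), (4, 5), (4, 7), (4, 8), (4, 10), (4, 13), (4, 15), (5, 0), (5, 2), (5, 5), (5, 7), (5, 8), (5, 10), (5, 13), (5, 15), (6, 0), (6, 2), (6, 5), (6, 7), (6, 8), (6, 10), (6, 13), (6, 15), (7, 0), (7, 2), (7, 5), (7, 7), (7, 8), (7, 10), (7, 13), (7, 15)]
Unfold 5 (reflect across h@4): 64 holes -> [(0, 0), (0, 2), (0, 5), (0, 7), (0, 8), (0, 10), (0, 13), (0, 15), (1, 0), (1, 2), (1, 5), (1, 7), (1, 8), (1, 10), (1, 13), (1, 15), (2, 0), (2, 2), (2, 5), (2, 7), (2, 8), (2, 10), (2, 13), (2, 15), (3, 0), (3, 2), (3, 5), (3, 7), (3, 8), (3, 10), (3, 13), (3, 15), (4, 0), (4, 2), (4, 5), (4, 7), (4, 8), (4, 10), (4, 13), (4, 15), (5, 0), (5, 2), (5, 5), (5, 7), (5, 8), (5, 10), (5, 13), (5, 15), (6, 0), (6, 2), (6, 5), (6, 7), (6, 8), (6, 10), (6, 13), (6, 15), (7, 0), (7, 2), (7, 5), (7, 7), (7, 8), (7, 10), (7, 13), (7, 15)]

Answer: O.O..O.OO.O..O.O
O.O..O.OO.O..O.O
O.O..O.OO.O..O.O
O.O..O.OO.O..O.O
O.O..O.OO.O..O.O
O.O..O.OO.O..O.O
O.O..O.OO.O..O.O
O.O..O.OO.O..O.O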